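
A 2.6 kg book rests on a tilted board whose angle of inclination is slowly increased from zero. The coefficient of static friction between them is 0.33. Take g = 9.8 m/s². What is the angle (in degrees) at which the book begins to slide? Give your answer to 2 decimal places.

18.26°

At the threshold of sliding, static friction is at its maximum μ_s N and exactly balances the weight component along the incline: mg sin θ = μ_s mg cos θ.
Hence tan θ = μ_s = 0.33, so θ = arctan(0.33) = 18.2629°.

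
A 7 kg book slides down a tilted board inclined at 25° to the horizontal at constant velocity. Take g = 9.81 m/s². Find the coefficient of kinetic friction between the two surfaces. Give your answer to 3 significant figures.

0.466

At constant velocity the net force along the incline is zero: mg sin 25° = μ mg cos 25°.
So μ = tan 25° = 0.4226 / 0.9063 = 0.4663.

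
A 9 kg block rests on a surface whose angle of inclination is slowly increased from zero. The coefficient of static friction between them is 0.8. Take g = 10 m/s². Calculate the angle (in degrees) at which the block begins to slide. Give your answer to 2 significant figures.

At the threshold of sliding, static friction is at its maximum μ_s N and exactly balances the weight component along the incline: mg sin θ = μ_s mg cos θ.
Hence tan θ = μ_s = 0.8, so θ = arctan(0.8) = 38.6598°.

39°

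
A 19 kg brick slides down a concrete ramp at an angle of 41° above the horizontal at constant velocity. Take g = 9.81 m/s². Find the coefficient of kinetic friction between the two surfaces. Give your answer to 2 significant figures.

At constant velocity the net force along the incline is zero: mg sin 41° = μ mg cos 41°.
So μ = tan 41° = 0.6561 / 0.7547 = 0.8694.

0.87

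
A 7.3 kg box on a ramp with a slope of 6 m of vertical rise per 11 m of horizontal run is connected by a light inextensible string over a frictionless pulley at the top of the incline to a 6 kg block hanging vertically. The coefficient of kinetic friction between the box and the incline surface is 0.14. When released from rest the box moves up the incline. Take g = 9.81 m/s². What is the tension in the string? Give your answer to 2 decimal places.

For the box on the incline: the weight component along the slope is m₁g sin 28.61° = 7.3 × 9.81 × 0.4789 = 34.295 N and the normal force is N = m₁g cos 28.61° = 62.869 N.
Kinetic friction opposes the box's motion up the incline: f = μN = 0.14 × 62.869 = 8.802 N acting down the slope.
Newton's second law for the box (up-slope positive): T − 34.295 − 8.802 = 7.3 a. For the hanging block (downward positive): 6 × 9.81 − T = 6 a.
Adding the two equations eliminates T: 15.763 = 13.3 a, so a = 1.1852 m/s².
Then from the hanging block's equation, T = 6 × (9.81 − 1.1852) = 51.749 N.

51.75 N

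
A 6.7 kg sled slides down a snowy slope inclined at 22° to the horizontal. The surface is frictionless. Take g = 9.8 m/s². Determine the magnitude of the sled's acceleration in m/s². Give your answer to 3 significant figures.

Resolving the weight along the incline: the component pulling the sled down the slope is mg sin 22° = 6.7 × 9.8 × 0.3746 = 24.596 N, and the normal force is N = mg cos 22° = 6.7 × 9.8 × 0.9272 = 60.880 N.
With no friction the net force along the incline is 24.596 N, so a = g sin 22° = 24.596 / 6.7 = 3.6710 m/s².

3.67 m/s²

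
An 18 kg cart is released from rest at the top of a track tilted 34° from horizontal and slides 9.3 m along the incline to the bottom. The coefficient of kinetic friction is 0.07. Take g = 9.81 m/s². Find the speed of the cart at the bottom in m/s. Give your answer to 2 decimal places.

The weight component along the incline is mg sin 34° = 98.742 N and the normal force is N = mg cos 34° = 146.391 N.
Friction up the slope is f = μN = 0.07 × 146.391 = 10.247 N, so the net downslope force is 98.742 − 10.247 = 88.495 N and a = 88.495 / 18 = 4.9164 m/s².
Starting from rest over a distance of 9.3 m, v² = 2aL = 2 × 4.9164 × 9.3 = 91.4450, so v = 9.5627 m/s.

9.56 m/s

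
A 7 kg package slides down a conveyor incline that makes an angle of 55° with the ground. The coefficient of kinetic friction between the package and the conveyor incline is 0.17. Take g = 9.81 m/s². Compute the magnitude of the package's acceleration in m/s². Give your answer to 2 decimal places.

Resolving the weight along the incline: the component pulling the package down the slope is mg sin 55° = 7 × 9.81 × 0.8192 = 56.254 N, and the normal force is N = mg cos 55° = 7 × 9.81 × 0.5736 = 39.389 N.
Kinetic friction acts up the slope with magnitude f = μN = 0.17 × 39.389 = 6.696 N.
Net force along the incline is 56.254 − 6.696 = 49.558 N, so a = 49.558 / 7 = 7.0797 m/s².

7.08 m/s²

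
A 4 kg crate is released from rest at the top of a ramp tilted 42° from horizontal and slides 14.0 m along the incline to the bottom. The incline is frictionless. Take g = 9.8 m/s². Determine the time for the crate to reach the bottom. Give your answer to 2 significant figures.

2.1 s

The weight component along the incline is mg sin 42° = 26.230 N and the normal force is N = mg cos 42° = 29.131 N.
With no friction, a = g sin 42° = 6.5575 m/s².
Starting from rest, L = ½at², so t = √(2L/a) = √(2 × 14.0 / 6.5575) = 2.0664 s.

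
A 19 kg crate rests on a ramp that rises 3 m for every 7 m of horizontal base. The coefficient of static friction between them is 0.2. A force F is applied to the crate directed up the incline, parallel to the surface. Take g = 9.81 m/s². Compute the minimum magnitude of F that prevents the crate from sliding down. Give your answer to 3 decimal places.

The normal force is N = mg cos 23.20° = 171.319 N. With F at its minimum the crate is on the verge of sliding down, so static friction is at its maximum μ_s N = 0.2 × 171.319 = 34.264 N and acts up the slope.
Equilibrium along the incline: F + μ_s N = mg sin 23.20°, so F = 73.423 − 34.264 = 39.159 N.

39.159 N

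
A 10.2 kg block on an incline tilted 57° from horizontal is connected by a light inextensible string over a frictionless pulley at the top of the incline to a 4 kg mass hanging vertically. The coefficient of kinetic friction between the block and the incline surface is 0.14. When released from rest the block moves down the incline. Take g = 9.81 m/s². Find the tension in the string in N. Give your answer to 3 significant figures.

49.7 N

For the block on the incline: the weight component along the slope is m₁g sin 57° = 10.2 × 9.81 × 0.8387 = 83.922 N and the normal force is N = m₁g cos 57° = 54.498 N.
Kinetic friction opposes the block's motion down the incline: f = μN = 0.14 × 54.498 = 7.630 N acting up the slope.
Newton's second law for the block (down-slope positive): 83.922 − 7.630 − T = 10.2 a. For the hanging mass (upward positive): T − 4 × 9.81 = 4 a.
Adding the two equations eliminates T: 37.052 = 14.2 a, so a = 2.6093 m/s².
Then from the hanging mass's equation, T = 4 × (9.81 + 2.6093) = 49.677 N.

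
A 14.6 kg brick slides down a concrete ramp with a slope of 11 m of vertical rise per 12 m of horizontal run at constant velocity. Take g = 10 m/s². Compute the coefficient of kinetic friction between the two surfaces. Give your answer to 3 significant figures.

0.917

At constant velocity the net force along the incline is zero: mg sin 42.51° = μ mg cos 42.51°.
So μ = tan 42.51° = 0.6757 / 0.7372 = 0.9166.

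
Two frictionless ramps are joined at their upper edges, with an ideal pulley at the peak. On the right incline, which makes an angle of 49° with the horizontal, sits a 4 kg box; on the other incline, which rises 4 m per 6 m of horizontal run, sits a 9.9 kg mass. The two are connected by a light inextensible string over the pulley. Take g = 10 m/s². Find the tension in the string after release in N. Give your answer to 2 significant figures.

37 N

Resolve each weight along its own incline: the 4 kg mass has component 4 × 10 × sin 49° = 30.188 N down its slope, and the 9.9 kg mass has 9.9 × 10 × sin 33.69° = 54.915 N down its slope.
The 9.9 kg side's 54.915 N exceeds the other side's 30.188 N, so that mass slides down and the 4 kg mass slides up. Taking that direction as positive, Newton's second law for the whole system gives 54.915 − 30.188 = (4 + 9.9) a, so a = 24.727 / 13.9 = 1.7789 m/s².
For the 4 kg mass (up-slope positive): T − 30.188 = 4 × 1.7789, so T = 37.304 N.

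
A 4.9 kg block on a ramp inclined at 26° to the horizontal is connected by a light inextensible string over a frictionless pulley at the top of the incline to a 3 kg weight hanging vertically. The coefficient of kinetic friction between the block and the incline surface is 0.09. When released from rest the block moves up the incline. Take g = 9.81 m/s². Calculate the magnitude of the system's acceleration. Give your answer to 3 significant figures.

For the block on the incline: the weight component along the slope is m₁g sin 26° = 4.9 × 9.81 × 0.4384 = 21.073 N and the normal force is N = m₁g cos 26° = 43.204 N.
Kinetic friction opposes the block's motion up the incline: f = μN = 0.09 × 43.204 = 3.888 N acting down the slope.
Newton's second law for the block (up-slope positive): T − 21.073 − 3.888 = 4.9 a. For the hanging weight (downward positive): 3 × 9.81 − T = 3 a.
Adding the two equations eliminates T: 4.469 = 7.9 a, so a = 0.5657 m/s².

0.566 m/s²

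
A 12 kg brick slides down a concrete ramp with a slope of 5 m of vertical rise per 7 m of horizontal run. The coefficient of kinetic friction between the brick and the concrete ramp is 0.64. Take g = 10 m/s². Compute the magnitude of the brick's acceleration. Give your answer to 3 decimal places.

Resolving the weight along the incline: the component pulling the brick down the slope is mg sin 35.54° = 12 × 10 × 0.5812 = 69.744 N, and the normal force is N = mg cos 35.54° = 12 × 10 × 0.8137 = 97.644 N.
Kinetic friction acts up the slope with magnitude f = μN = 0.64 × 97.644 = 62.492 N.
Net force along the incline is 69.744 − 62.492 = 7.252 N, so a = 7.252 / 12 = 0.6043 m/s².

0.604 m/s²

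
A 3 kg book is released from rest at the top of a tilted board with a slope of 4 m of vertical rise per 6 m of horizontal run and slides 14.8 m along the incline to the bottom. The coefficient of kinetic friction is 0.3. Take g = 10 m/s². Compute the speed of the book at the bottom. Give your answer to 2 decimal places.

9.50 m/s

The weight component along the incline is mg sin 33.69° = 16.641 N and the normal force is N = mg cos 33.69° = 24.962 N.
Friction up the slope is f = μN = 0.3 × 24.962 = 7.489 N, so the net downslope force is 16.641 − 7.489 = 9.152 N and a = 9.152 / 3 = 3.0507 m/s².
Starting from rest over a distance of 14.8 m, v² = 2aL = 2 × 3.0507 × 14.8 = 90.3007, so v = 9.5027 m/s.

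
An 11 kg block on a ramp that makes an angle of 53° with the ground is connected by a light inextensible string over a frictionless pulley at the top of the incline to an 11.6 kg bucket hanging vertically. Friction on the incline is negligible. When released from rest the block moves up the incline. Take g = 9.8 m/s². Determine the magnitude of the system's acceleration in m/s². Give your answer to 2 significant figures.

For the block on the incline: the weight component along the slope is m₁g sin 53° = 11 × 9.8 × 0.7986 = 86.089 N and the normal force is N = m₁g cos 53° = 64.876 N.
Newton's second law for the block (up-slope positive): T − 86.089 = 11 a. For the hanging bucket (downward positive): 11.6 × 9.8 − T = 11.6 a.
Adding the two equations eliminates T: 27.591 = 22.6 a, so a = 1.2208 m/s².

1.2 m/s²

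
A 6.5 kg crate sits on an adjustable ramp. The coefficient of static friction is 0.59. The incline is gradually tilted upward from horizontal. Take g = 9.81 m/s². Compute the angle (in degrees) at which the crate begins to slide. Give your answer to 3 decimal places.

30.541°

At the threshold of sliding, static friction is at its maximum μ_s N and exactly balances the weight component along the incline: mg sin θ = μ_s mg cos θ.
Hence tan θ = μ_s = 0.59, so θ = arctan(0.59) = 30.5406°.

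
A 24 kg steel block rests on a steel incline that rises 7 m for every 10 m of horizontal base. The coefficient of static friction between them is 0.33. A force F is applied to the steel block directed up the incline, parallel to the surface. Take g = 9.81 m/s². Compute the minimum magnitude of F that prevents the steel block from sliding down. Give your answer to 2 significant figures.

71 N

The normal force is N = mg cos 34.99° = 192.880 N. With F at its minimum the steel block is on the verge of sliding down, so static friction is at its maximum μ_s N = 0.33 × 192.880 = 63.650 N and acts up the slope.
Equilibrium along the incline: F + μ_s N = mg sin 34.99°, so F = 135.016 − 63.650 = 71.366 N.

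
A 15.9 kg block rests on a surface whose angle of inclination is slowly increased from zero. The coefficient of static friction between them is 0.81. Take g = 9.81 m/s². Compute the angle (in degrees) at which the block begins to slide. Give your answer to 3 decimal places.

At the threshold of sliding, static friction is at its maximum μ_s N and exactly balances the weight component along the incline: mg sin θ = μ_s mg cos θ.
Hence tan θ = μ_s = 0.81, so θ = arctan(0.81) = 39.0075°.

39.007°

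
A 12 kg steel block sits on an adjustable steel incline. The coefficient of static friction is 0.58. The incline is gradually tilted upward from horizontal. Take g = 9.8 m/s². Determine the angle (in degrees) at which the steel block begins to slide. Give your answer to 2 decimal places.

30.11°

At the threshold of sliding, static friction is at its maximum μ_s N and exactly balances the weight component along the incline: mg sin θ = μ_s mg cos θ.
Hence tan θ = μ_s = 0.58, so θ = arctan(0.58) = 30.1137°.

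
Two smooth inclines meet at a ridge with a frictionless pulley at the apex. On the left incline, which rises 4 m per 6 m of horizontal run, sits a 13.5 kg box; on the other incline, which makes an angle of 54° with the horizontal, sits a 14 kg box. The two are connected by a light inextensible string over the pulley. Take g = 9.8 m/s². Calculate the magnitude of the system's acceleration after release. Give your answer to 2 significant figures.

Resolve each weight along its own incline: the 13.5 kg mass has component 13.5 × 9.8 × sin 33.69° = 73.387 N down its slope, and the 14 kg mass has 14 × 9.8 × sin 54° = 110.997 N down its slope.
The 14 kg side's 110.997 N exceeds the other side's 73.387 N, so that mass slides down and the 13.5 kg mass slides up. Taking that direction as positive, Newton's second law for the whole system gives 110.997 − 73.387 = (13.5 + 14) a, so a = 37.610 / 27.5 = 1.3676 m/s².

1.4 m/s²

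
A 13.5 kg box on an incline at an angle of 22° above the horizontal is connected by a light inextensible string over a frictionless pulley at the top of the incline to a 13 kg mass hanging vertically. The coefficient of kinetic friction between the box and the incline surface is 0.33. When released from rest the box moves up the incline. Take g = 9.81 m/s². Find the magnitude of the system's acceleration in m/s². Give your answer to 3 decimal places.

For the box on the incline: the weight component along the slope is m₁g sin 22° = 13.5 × 9.81 × 0.3746 = 49.610 N and the normal force is N = m₁g cos 22° = 122.792 N.
Kinetic friction opposes the box's motion up the incline: f = μN = 0.33 × 122.792 = 40.521 N acting down the slope.
Newton's second law for the box (up-slope positive): T − 49.610 − 40.521 = 13.5 a. For the hanging mass (downward positive): 13 × 9.81 − T = 13 a.
Adding the two equations eliminates T: 37.399 = 26.5 a, so a = 1.4113 m/s².

1.411 m/s²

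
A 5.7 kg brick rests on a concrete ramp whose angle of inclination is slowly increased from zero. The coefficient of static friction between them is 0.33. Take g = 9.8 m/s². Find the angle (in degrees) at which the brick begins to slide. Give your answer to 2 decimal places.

At the threshold of sliding, static friction is at its maximum μ_s N and exactly balances the weight component along the incline: mg sin θ = μ_s mg cos θ.
Hence tan θ = μ_s = 0.33, so θ = arctan(0.33) = 18.2629°.

18.26°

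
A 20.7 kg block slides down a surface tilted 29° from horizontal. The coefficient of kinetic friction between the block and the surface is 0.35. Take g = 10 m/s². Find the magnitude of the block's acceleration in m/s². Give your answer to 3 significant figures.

Resolving the weight along the incline: the component pulling the block down the slope is mg sin 29° = 20.7 × 10 × 0.4848 = 100.354 N, and the normal force is N = mg cos 29° = 20.7 × 10 × 0.8746 = 181.042 N.
Kinetic friction acts up the slope with magnitude f = μN = 0.35 × 181.042 = 63.365 N.
Net force along the incline is 100.354 − 63.365 = 36.989 N, so a = 36.989 / 20.7 = 1.7869 m/s².

1.79 m/s²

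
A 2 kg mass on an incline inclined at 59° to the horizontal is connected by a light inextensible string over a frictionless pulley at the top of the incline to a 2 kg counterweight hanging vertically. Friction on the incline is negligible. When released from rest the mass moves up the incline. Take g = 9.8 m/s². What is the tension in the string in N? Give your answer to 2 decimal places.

18.20 N

For the mass on the incline: the weight component along the slope is m₁g sin 59° = 2 × 9.8 × 0.8572 = 16.801 N and the normal force is N = m₁g cos 59° = 10.095 N.
Newton's second law for the mass (up-slope positive): T − 16.801 = 2 a. For the hanging counterweight (downward positive): 2 × 9.8 − T = 2 a.
Adding the two equations eliminates T: 2.799 = 4 a, so a = 0.6997 m/s².
Then from the hanging counterweight's equation, T = 2 × (9.8 − 0.6997) = 18.201 N.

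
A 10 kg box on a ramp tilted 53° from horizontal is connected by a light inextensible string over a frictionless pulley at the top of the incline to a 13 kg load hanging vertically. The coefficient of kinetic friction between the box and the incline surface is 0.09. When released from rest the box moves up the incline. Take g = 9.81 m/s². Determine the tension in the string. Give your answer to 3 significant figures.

For the box on the incline: the weight component along the slope is m₁g sin 53° = 10 × 9.81 × 0.7986 = 78.343 N and the normal force is N = m₁g cos 53° = 59.038 N.
Kinetic friction opposes the box's motion up the incline: f = μN = 0.09 × 59.038 = 5.313 N acting down the slope.
Newton's second law for the box (up-slope positive): T − 78.343 − 5.313 = 10 a. For the hanging load (downward positive): 13 × 9.81 − T = 13 a.
Adding the two equations eliminates T: 43.874 = 23 a, so a = 1.9076 m/s².
Then from the hanging load's equation, T = 13 × (9.81 − 1.9076) = 102.731 N.

103 N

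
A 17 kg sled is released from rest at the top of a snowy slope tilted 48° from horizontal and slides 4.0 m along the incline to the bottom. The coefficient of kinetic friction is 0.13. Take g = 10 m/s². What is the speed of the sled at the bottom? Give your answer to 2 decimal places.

7.25 m/s

The weight component along the incline is mg sin 48° = 126.335 N and the normal force is N = mg cos 48° = 113.752 N.
Friction up the slope is f = μN = 0.13 × 113.752 = 14.788 N, so the net downslope force is 126.335 − 14.788 = 111.547 N and a = 111.547 / 17 = 6.5616 m/s².
Starting from rest over a distance of 4.0 m, v² = 2aL = 2 × 6.5616 × 4.0 = 52.4928, so v = 7.2452 m/s.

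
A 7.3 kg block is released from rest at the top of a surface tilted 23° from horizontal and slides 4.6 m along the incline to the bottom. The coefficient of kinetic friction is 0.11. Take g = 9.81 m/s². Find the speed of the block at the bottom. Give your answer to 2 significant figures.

The weight component along the incline is mg sin 23° = 27.981 N and the normal force is N = mg cos 23° = 65.920 N.
Friction up the slope is f = μN = 0.11 × 65.920 = 7.251 N, so the net downslope force is 27.981 − 7.251 = 20.730 N and a = 20.730 / 7.3 = 2.8397 m/s².
Starting from rest over a distance of 4.6 m, v² = 2aL = 2 × 2.8397 × 4.6 = 26.1252, so v = 5.1113 m/s.

5.1 m/s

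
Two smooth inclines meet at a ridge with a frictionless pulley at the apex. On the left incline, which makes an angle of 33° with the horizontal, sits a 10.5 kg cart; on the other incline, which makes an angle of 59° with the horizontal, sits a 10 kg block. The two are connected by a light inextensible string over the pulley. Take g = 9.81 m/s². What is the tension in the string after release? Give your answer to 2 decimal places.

70.44 N

Resolve each weight along its own incline: the 10.5 kg mass has component 10.5 × 9.81 × sin 33° = 56.101 N down its slope, and the 10 kg mass has 10 × 9.81 × sin 59° = 84.088 N down its slope.
The 10 kg side's 84.088 N exceeds the other side's 56.101 N, so that mass slides down and the 10.5 kg mass slides up. Taking that direction as positive, Newton's second law for the whole system gives 84.088 − 56.101 = (10.5 + 10) a, so a = 27.987 / 20.5 = 1.3652 m/s².
For the 10.5 kg mass (up-slope positive): T − 56.101 = 10.5 × 1.3652, so T = 70.436 N.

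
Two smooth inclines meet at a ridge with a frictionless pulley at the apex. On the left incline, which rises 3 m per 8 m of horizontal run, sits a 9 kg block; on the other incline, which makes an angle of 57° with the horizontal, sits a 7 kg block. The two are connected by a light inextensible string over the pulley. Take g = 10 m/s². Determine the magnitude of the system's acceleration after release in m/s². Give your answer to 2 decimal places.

1.69 m/s²

Resolve each weight along its own incline: the 9 kg mass has component 9 × 10 × sin 20.56° = 31.601 N down its slope, and the 7 kg mass has 7 × 10 × sin 57° = 58.707 N down its slope.
The 7 kg side's 58.707 N exceeds the other side's 31.601 N, so that mass slides down and the 9 kg mass slides up. Taking that direction as positive, Newton's second law for the whole system gives 58.707 − 31.601 = (9 + 7) a, so a = 27.106 / 16 = 1.6941 m/s².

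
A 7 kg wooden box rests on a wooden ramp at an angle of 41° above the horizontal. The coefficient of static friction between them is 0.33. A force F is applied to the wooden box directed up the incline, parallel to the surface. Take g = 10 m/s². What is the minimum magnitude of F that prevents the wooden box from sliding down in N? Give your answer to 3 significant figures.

The normal force is N = mg cos 41° = 52.830 N. With F at its minimum the wooden box is on the verge of sliding down, so static friction is at its maximum μ_s N = 0.33 × 52.830 = 17.434 N and acts up the slope.
Equilibrium along the incline: F + μ_s N = mg sin 41°, so F = 45.924 − 17.434 = 28.490 N.

28.5 N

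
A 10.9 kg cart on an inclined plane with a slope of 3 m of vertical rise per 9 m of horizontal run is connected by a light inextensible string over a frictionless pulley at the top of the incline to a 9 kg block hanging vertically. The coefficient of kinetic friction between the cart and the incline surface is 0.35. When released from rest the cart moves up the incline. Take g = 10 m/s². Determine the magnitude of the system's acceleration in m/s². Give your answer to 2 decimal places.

For the cart on the incline: the weight component along the slope is m₁g sin 18.43° = 10.9 × 10 × 0.3162 = 34.466 N and the normal force is N = m₁g cos 18.43° = 103.406 N.
Kinetic friction opposes the cart's motion up the incline: f = μN = 0.35 × 103.406 = 36.192 N acting down the slope.
Newton's second law for the cart (up-slope positive): T − 34.466 − 36.192 = 10.9 a. For the hanging block (downward positive): 9 × 10 − T = 9 a.
Adding the two equations eliminates T: 19.342 = 19.9 a, so a = 0.9720 m/s².

0.97 m/s²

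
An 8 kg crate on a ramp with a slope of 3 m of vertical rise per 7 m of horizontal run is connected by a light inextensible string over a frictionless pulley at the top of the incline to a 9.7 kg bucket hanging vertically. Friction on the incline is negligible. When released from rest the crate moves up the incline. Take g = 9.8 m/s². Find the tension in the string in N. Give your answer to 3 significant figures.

For the crate on the incline: the weight component along the slope is m₁g sin 23.20° = 8 × 9.8 × 0.3939 = 30.882 N and the normal force is N = m₁g cos 23.20° = 72.061 N.
Newton's second law for the crate (up-slope positive): T − 30.882 = 8 a. For the hanging bucket (downward positive): 9.7 × 9.8 − T = 9.7 a.
Adding the two equations eliminates T: 64.178 = 17.7 a, so a = 3.6259 m/s².
Then from the hanging bucket's equation, T = 9.7 × (9.8 − 3.6259) = 59.889 N.

59.9 N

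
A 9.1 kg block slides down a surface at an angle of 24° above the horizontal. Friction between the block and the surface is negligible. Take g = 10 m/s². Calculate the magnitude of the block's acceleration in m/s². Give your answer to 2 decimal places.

Resolving the weight along the incline: the component pulling the block down the slope is mg sin 24° = 9.1 × 10 × 0.4067 = 37.010 N, and the normal force is N = mg cos 24° = 9.1 × 10 × 0.9135 = 83.129 N.
With no friction the net force along the incline is 37.010 N, so a = g sin 24° = 37.010 / 9.1 = 4.0670 m/s².

4.07 m/s²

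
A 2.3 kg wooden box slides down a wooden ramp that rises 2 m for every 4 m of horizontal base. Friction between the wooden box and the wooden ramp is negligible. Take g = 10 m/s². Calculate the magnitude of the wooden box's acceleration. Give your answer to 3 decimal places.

4.472 m/s²

Resolving the weight along the incline: the component pulling the wooden box down the slope is mg sin 26.57° = 2.3 × 10 × 0.4472 = 10.286 N, and the normal force is N = mg cos 26.57° = 2.3 × 10 × 0.8944 = 20.571 N.
With no friction the net force along the incline is 10.286 N, so a = g sin 26.57° = 10.286 / 2.3 = 4.4722 m/s².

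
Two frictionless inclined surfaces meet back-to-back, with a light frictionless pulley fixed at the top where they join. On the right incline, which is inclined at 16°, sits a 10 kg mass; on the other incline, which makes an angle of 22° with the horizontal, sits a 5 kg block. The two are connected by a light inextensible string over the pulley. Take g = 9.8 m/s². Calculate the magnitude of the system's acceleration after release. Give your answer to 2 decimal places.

Resolve each weight along its own incline: the 10 kg mass has component 10 × 9.8 × sin 16° = 27.012 N down its slope, and the 5 kg mass has 5 × 9.8 × sin 22° = 18.356 N down its slope.
The 10 kg side's 27.012 N exceeds the other side's 18.356 N, so that mass slides down and the 5 kg mass slides up. Taking that direction as positive, Newton's second law for the whole system gives 27.012 − 18.356 = (10 + 5) a, so a = 8.656 / 15 = 0.5771 m/s².

0.58 m/s²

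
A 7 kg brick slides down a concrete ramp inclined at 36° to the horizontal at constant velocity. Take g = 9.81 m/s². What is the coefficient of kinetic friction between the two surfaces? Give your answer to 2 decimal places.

At constant velocity the net force along the incline is zero: mg sin 36° = μ mg cos 36°.
So μ = tan 36° = 0.5878 / 0.8090 = 0.7266.

0.73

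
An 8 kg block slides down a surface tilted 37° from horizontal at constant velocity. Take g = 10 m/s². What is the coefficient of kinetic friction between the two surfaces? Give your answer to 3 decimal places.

0.754

At constant velocity the net force along the incline is zero: mg sin 37° = μ mg cos 37°.
So μ = tan 37° = 0.6018 / 0.7986 = 0.7536.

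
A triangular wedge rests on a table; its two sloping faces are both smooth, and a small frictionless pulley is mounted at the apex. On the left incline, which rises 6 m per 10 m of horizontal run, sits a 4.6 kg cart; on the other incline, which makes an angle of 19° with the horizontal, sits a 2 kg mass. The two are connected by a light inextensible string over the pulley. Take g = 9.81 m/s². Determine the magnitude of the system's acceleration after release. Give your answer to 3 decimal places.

2.550 m/s²

Resolve each weight along its own incline: the 4.6 kg mass has component 4.6 × 9.81 × sin 30.96° = 23.217 N down its slope, and the 2 kg mass has 2 × 9.81 × sin 19° = 6.388 N down its slope.
The 4.6 kg side's 23.217 N exceeds the other side's 6.388 N, so that mass slides down and the 2 kg mass slides up. Taking that direction as positive, Newton's second law for the whole system gives 23.217 − 6.388 = (4.6 + 2) a, so a = 16.829 / 6.6 = 2.5498 m/s².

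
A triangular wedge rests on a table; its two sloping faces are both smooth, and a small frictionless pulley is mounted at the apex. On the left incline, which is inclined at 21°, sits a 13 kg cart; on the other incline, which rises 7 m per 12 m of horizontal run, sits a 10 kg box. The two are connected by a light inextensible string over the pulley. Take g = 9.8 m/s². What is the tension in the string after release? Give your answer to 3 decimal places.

47.761 N

Resolve each weight along its own incline: the 13 kg mass has component 13 × 9.8 × sin 21° = 45.656 N down its slope, and the 10 kg mass has 10 × 9.8 × sin 30.26° = 49.379 N down its slope.
The 10 kg side's 49.379 N exceeds the other side's 45.656 N, so that mass slides down and the 13 kg mass slides up. Taking that direction as positive, Newton's second law for the whole system gives 49.379 − 45.656 = (13 + 10) a, so a = 3.723 / 23 = 0.1619 m/s².
For the 13 kg mass (up-slope positive): T − 45.656 = 13 × 0.1619, so T = 47.761 N.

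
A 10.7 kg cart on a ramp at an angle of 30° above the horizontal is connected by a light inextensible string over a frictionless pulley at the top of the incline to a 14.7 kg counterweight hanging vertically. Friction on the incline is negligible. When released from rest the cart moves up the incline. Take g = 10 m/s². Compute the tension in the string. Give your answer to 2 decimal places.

For the cart on the incline: the weight component along the slope is m₁g sin 30° = 10.7 × 10 × 0.5000 = 53.500 N and the normal force is N = m₁g cos 30° = 92.665 N.
Newton's second law for the cart (up-slope positive): T − 53.500 = 10.7 a. For the hanging counterweight (downward positive): 14.7 × 10 − T = 14.7 a.
Adding the two equations eliminates T: 93.500 = 25.4 a, so a = 3.6811 m/s².
Then from the hanging counterweight's equation, T = 14.7 × (10 − 3.6811) = 92.888 N.

92.89 N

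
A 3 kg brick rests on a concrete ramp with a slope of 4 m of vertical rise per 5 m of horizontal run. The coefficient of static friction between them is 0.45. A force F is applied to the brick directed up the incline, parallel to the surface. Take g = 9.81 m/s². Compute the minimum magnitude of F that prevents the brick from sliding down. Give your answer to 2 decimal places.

The normal force is N = mg cos 38.66° = 22.981 N. With F at its minimum the brick is on the verge of sliding down, so static friction is at its maximum μ_s N = 0.45 × 22.981 = 10.341 N and acts up the slope.
Equilibrium along the incline: F + μ_s N = mg sin 38.66°, so F = 18.385 − 10.341 = 8.044 N.

8.04 N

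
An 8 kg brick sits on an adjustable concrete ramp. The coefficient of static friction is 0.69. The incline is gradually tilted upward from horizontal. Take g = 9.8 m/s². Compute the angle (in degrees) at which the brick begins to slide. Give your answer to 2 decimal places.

At the threshold of sliding, static friction is at its maximum μ_s N and exactly balances the weight component along the incline: mg sin θ = μ_s mg cos θ.
Hence tan θ = μ_s = 0.69, so θ = arctan(0.69) = 34.6057°.

34.61°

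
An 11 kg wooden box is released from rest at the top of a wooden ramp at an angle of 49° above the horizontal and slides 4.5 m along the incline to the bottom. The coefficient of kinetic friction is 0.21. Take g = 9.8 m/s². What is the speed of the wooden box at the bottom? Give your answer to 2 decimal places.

7.38 m/s

The weight component along the incline is mg sin 49° = 81.358 N and the normal force is N = mg cos 49° = 70.723 N.
Friction up the slope is f = μN = 0.21 × 70.723 = 14.852 N, so the net downslope force is 81.358 − 14.852 = 66.506 N and a = 66.506 / 11 = 6.0460 m/s².
Starting from rest over a distance of 4.5 m, v² = 2aL = 2 × 6.0460 × 4.5 = 54.4140, so v = 7.3766 m/s.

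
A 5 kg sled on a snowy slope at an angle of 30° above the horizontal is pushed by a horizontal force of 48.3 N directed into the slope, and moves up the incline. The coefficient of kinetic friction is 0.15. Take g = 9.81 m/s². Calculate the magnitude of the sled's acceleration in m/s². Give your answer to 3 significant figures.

1.46 m/s²

The horizontal push has components F cos 30° = 48.3 × 0.8660 = 41.828 N up the incline and F sin 30° = 48.3 × 0.5000 = 24.150 N pressing into the surface.
The normal force is therefore N = mg cos 30° + F sin 30° = 42.477 + 24.150 = 66.627 N, and kinetic friction down the slope is μN = 0.15 × 66.627 = 9.994 N.
Along the incline: F cos 30° − mg sin 30° − μN = ma, so 41.828 − 24.525 − 9.994 = 5 a, giving a = 1.4618 m/s².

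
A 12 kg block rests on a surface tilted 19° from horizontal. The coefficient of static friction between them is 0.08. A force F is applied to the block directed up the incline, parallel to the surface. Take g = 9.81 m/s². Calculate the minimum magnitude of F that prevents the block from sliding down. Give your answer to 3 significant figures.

The normal force is N = mg cos 19° = 111.306 N. With F at its minimum the block is on the verge of sliding down, so static friction is at its maximum μ_s N = 0.08 × 111.306 = 8.904 N and acts up the slope.
Equilibrium along the incline: F + μ_s N = mg sin 19°, so F = 38.326 − 8.904 = 29.422 N.

29.4 N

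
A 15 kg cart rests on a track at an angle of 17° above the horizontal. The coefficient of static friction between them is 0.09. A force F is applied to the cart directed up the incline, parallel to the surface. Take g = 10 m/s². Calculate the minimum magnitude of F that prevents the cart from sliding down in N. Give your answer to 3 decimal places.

30.946 N

The normal force is N = mg cos 17° = 143.446 N. With F at its minimum the cart is on the verge of sliding down, so static friction is at its maximum μ_s N = 0.09 × 143.446 = 12.910 N and acts up the slope.
Equilibrium along the incline: F + μ_s N = mg sin 17°, so F = 43.856 − 12.910 = 30.946 N.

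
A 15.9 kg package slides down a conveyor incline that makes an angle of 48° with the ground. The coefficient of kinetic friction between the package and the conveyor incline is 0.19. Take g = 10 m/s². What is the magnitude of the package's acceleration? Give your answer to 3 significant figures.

Resolving the weight along the incline: the component pulling the package down the slope is mg sin 48° = 15.9 × 10 × 0.7431 = 118.153 N, and the normal force is N = mg cos 48° = 15.9 × 10 × 0.6691 = 106.387 N.
Kinetic friction acts up the slope with magnitude f = μN = 0.19 × 106.387 = 20.214 N.
Net force along the incline is 118.153 − 20.214 = 97.939 N, so a = 97.939 / 15.9 = 6.1597 m/s².

6.16 m/s²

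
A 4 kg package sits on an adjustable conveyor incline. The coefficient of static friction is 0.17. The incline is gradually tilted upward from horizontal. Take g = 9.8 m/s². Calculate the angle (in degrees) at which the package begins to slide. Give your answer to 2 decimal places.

At the threshold of sliding, static friction is at its maximum μ_s N and exactly balances the weight component along the incline: mg sin θ = μ_s mg cos θ.
Hence tan θ = μ_s = 0.17, so θ = arctan(0.17) = 9.6480°.

9.65°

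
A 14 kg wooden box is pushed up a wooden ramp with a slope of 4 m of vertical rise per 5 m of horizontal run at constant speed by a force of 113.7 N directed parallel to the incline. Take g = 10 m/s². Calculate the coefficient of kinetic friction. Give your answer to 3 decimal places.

0.240

At constant speed ΣF = 0 along the incline. The applied 113.7 N acts up the slope; the weight component mg sin 38.66° = 87.457 N and kinetic friction μN both act down the slope.
So 113.7 = 87.457 + μ × 109.322, giving μ = (113.7 − 87.457) / 109.322 = 0.2401.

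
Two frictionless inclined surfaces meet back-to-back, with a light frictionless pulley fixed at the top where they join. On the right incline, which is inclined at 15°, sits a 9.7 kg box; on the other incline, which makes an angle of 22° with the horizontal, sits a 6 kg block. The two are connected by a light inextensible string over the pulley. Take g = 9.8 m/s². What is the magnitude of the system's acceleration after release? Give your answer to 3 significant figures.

Resolve each weight along its own incline: the 9.7 kg mass has component 9.7 × 9.8 × sin 15° = 24.603 N down its slope, and the 6 kg mass has 6 × 9.8 × sin 22° = 22.027 N down its slope.
The 9.7 kg side's 24.603 N exceeds the other side's 22.027 N, so that mass slides down and the 6 kg mass slides up. Taking that direction as positive, Newton's second law for the whole system gives 24.603 − 22.027 = (9.7 + 6) a, so a = 2.576 / 15.7 = 0.1641 m/s².

0.164 m/s²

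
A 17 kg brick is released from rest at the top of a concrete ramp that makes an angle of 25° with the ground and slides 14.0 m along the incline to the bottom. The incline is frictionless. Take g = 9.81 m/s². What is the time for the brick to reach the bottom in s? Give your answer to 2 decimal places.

2.60 s

The weight component along the incline is mg sin 25° = 70.480 N and the normal force is N = mg cos 25° = 151.145 N.
With no friction, a = g sin 25° = 4.1459 m/s².
Starting from rest, L = ½at², so t = √(2L/a) = √(2 × 14.0 / 4.1459) = 2.5988 s.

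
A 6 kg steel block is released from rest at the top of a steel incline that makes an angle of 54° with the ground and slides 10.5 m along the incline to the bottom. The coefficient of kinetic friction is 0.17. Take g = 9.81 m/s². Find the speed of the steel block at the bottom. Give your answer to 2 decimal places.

The weight component along the incline is mg sin 54° = 47.619 N and the normal force is N = mg cos 54° = 34.597 N.
Friction up the slope is f = μN = 0.17 × 34.597 = 5.881 N, so the net downslope force is 47.619 − 5.881 = 41.738 N and a = 41.738 / 6 = 6.9563 m/s².
Starting from rest over a distance of 10.5 m, v² = 2aL = 2 × 6.9563 × 10.5 = 146.0823, so v = 12.0865 m/s.

12.09 m/s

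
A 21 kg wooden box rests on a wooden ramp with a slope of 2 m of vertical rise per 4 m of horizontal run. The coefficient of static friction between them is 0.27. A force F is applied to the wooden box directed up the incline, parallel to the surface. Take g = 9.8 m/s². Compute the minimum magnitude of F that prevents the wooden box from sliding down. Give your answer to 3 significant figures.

42.3 N

The normal force is N = mg cos 26.57° = 184.073 N. With F at its minimum the wooden box is on the verge of sliding down, so static friction is at its maximum μ_s N = 0.27 × 184.073 = 49.700 N and acts up the slope.
Equilibrium along the incline: F + μ_s N = mg sin 26.57°, so F = 92.037 − 49.700 = 42.337 N.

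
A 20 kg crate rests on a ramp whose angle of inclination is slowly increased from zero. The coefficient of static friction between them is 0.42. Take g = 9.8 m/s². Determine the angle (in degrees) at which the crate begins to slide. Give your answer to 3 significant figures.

At the threshold of sliding, static friction is at its maximum μ_s N and exactly balances the weight component along the incline: mg sin θ = μ_s mg cos θ.
Hence tan θ = μ_s = 0.42, so θ = arctan(0.42) = 22.7824°.

22.8°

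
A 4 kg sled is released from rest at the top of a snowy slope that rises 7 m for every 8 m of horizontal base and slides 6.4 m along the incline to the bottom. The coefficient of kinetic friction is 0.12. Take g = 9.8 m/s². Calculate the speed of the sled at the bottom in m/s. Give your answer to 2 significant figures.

The weight component along the incline is mg sin 41.19° = 25.813 N and the normal force is N = mg cos 41.19° = 29.501 N.
Friction up the slope is f = μN = 0.12 × 29.501 = 3.540 N, so the net downslope force is 25.813 − 3.540 = 22.273 N and a = 22.273 / 4 = 5.5682 m/s².
Starting from rest over a distance of 6.4 m, v² = 2aL = 2 × 5.5682 × 6.4 = 71.2730, so v = 8.4423 m/s.

8.4 m/s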